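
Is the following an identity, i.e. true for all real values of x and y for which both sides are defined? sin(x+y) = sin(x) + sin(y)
Claim: sin(x+y) = sin(x) + sin(y).
Test a specific point where both sides are defined: x = 2π/3, y = π/6.
LHS = sin(x+y) ≈ 0.5000
RHS = sin(x) + sin(y) ≈ 1.3660
Since 0.5000 ≠ 1.3660, the equation fails at this point, so it cannot hold for all real values of x and y for which both sides are defined.
The correct expansion is sin(x+y) = sin(x)cos(y) + cos(x)sin(y); sine is not additive.

Conclusion: No, this is NOT an identity.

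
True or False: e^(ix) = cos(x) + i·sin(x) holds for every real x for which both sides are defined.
True.

Claim: e^(ix) = cos(x) + i·sin(x).
Reasoning: Euler's formula. Expand e^(ix) = Σ (ix)^k / k!. Since i² = -1, the even-k terms are Σ (-1)^m x^(2m)/(2m)! = cos(x) and the odd-k terms are i · Σ (-1)^m x^(2m+1)/(2m+1)! = i·sin(x).
So the two sides agree for every real x for which both sides are defined.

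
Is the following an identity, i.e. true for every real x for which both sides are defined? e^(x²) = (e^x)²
No, this is NOT an identity.

Claim: e^(x²) = (e^x)².
Test a specific point where both sides are defined: x = -2.
LHS = e^(x²) ≈ 54.5982
RHS = (e^x)² ≈ 0.0183
Since 54.5982 ≠ 0.0183, the equation fails at this point, so it cannot hold for every real x for which both sides are defined.
(e^x)² = e^(2x), and 2x ≠ x² in general.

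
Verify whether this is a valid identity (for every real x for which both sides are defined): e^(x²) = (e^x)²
No, this is NOT an identity.

Claim: e^(x²) = (e^x)².
Test a specific point where both sides are defined: x = 3/2.
LHS = e^(x²) ≈ 9.4877
RHS = (e^x)² ≈ 20.0855
Since 9.4877 ≠ 20.0855, the equation fails at this point, so it cannot hold for every real x for which both sides are defined.
(e^x)² = e^(2x), and 2x ≠ x² in general.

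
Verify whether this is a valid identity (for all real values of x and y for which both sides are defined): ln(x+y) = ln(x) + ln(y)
No, this is NOT an identity.

Claim: ln(x+y) = ln(x) + ln(y).
Test a specific point where both sides are defined: x = 5, y = 5.
LHS = ln(x+y) ≈ 2.3026
RHS = ln(x) + ln(y) ≈ 3.2189
Since 2.3026 ≠ 3.2189, the equation fails at this point, so it cannot hold for all real values of x and y for which both sides are defined.
ln(x) + ln(y) = ln(xy), not ln(x+y).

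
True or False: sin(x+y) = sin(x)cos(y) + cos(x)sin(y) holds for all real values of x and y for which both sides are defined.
True.

Claim: sin(x+y) = sin(x)cos(y) + cos(x)sin(y).
Reasoning: By Euler's formula e^(i(x+y)) = e^(ix)·e^(iy) = (cos x + i·sin x)(cos y + i·sin y). The imaginary part of the left side is sin(x+y); the imaginary part of the product is sin(x)cos(y) + cos(x)sin(y).
So the two sides agree for all real values of x and y for which both sides are defined.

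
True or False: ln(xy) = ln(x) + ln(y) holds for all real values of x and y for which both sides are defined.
True.

Claim: ln(xy) = ln(x) + ln(y).
Reasoning: Both sides are simultaneously defined only when x, y > 0. Write x = e^p, y = e^q (p = ln x, q = ln y). Then xy = e^p · e^q = e^(p+q), so ln(xy) = p + q = ln(x) + ln(y).
So the two sides agree for all real values of x and y for which both sides are defined.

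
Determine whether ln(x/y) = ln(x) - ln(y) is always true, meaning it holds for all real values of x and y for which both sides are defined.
Yes, this is an identity.

Claim: ln(x/y) = ln(x) - ln(y).
Reasoning: Both sides are simultaneously defined only when x, y > 0. Write x = e^p, y = e^q. Then x/y = e^(p-q), so ln(x/y) = p - q = ln(x) - ln(y).
So the two sides agree for all real values of x and y for which both sides are defined.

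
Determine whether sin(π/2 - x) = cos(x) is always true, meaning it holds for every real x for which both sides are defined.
Yes, this is an identity.

Claim: sin(π/2 - x) = cos(x).
Reasoning: Use sin(u - v) = sin(u)cos(v) - cos(u)sin(v) with u = π/2, v = x: sin(π/2)cos(x) - cos(π/2)sin(x) = 1·cos(x) - 0·sin(x) = cos(x).
So the two sides agree for every real x for which both sides are defined.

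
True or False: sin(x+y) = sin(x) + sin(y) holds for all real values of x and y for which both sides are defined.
False.

Claim: sin(x+y) = sin(x) + sin(y).
Test a specific point where both sides are defined: x = π/6, y = π/6.
LHS = sin(x+y) ≈ 0.8660
RHS = sin(x) + sin(y) ≈ 1.0000
Since 0.8660 ≠ 1.0000, the equation fails at this point, so it cannot hold for all real values of x and y for which both sides are defined.
The correct expansion is sin(x+y) = sin(x)cos(y) + cos(x)sin(y); sine is not additive.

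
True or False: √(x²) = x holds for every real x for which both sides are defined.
False.

Claim: √(x²) = x.
Test a specific point where both sides are defined: x = -3.
LHS = √(x²) ≈ 3.0000
RHS = x ≈ -3.0000
Since 3.0000 ≠ -3.0000, the equation fails at this point, so it cannot hold for every real x for which both sides are defined.
√(x²) = |x|, which differs from x whenever x < 0 (both sides are defined for every real x).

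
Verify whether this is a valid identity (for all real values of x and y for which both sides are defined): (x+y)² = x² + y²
No, this is NOT an identity.

Claim: (x+y)² = x² + y².
Test a specific point where both sides are defined: x = 3, y = 5.
LHS = (x+y)² ≈ 64.0000
RHS = x² + y² ≈ 34.0000
Since 64.0000 ≠ 34.0000, the equation fails at this point, so it cannot hold for all real values of x and y for which both sides are defined.
The correct expansion is (x+y)² = x² + 2xy + y²; the cross term 2xy is missing.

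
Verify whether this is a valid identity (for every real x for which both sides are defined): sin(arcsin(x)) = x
Claim: sin(arcsin(x)) = x.
Reasoning: For -1 ≤ x ≤ 1 (where arcsin is defined), arcsin(x) is by definition an angle whose sine equals x. Taking the sine of that angle returns x. (Note the other order, arcsin(sin x) = x, is NOT an identity.)
So the two sides agree for every real x for which both sides are defined.

Conclusion: Yes, this is an identity.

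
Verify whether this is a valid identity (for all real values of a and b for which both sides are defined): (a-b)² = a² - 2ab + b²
Yes, this is an identity.

Claim: (a-b)² = a² - 2ab + b².
Reasoning: Expand: (a-b)² = (a-b)(a-b) = a·a - a·b - b·a + b·b = a² - 2ab + b².
So the two sides agree for all real values of a and b for which both sides are defined.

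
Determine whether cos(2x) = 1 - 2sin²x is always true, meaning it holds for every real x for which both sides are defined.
Yes, this is an identity.

Claim: cos(2x) = 1 - 2sin²x.
Reasoning: cos(2x) = cos²x - sin²x. Replace cos²x by 1 - sin²x: (1 - sin²x) - sin²x = 1 - 2sin²x.
So the two sides agree for every real x for which both sides are defined.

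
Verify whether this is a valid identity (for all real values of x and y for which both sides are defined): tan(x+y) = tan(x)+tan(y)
Claim: tan(x+y) = tan(x)+tan(y).
Test a specific point where both sides are defined: x = π/4, y = -π/6.
LHS = tan(x+y) ≈ 0.2679
RHS = tan(x)+tan(y) ≈ 0.4226
Since 0.2679 ≠ 0.4226, the equation fails at this point, so it cannot hold for all real values of x and y for which both sides are defined.
The correct formula is tan(x+y) = (tan(x) + tan(y))/(1 - tan(x)tan(y)).

Conclusion: No, this is NOT an identity.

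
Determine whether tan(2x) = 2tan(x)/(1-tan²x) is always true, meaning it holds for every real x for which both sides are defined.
Claim: tan(2x) = 2tan(x)/(1-tan²x).
Reasoning: tan(2x) = sin(2x)/cos(2x) = 2sin(x)cos(x) / (cos²x - sin²x). Divide numerator and denominator by cos²x: 2tan(x) / (1 - tan²x).
So the two sides agree for every real x for which both sides are defined.

Conclusion: Yes, this is an identity.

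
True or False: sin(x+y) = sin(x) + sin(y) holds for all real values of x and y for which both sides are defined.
False.

Claim: sin(x+y) = sin(x) + sin(y).
Test a specific point where both sides are defined: x = π, y = 3π/4.
LHS = sin(x+y) ≈ -0.7071
RHS = sin(x) + sin(y) ≈ 0.7071
Since -0.7071 ≠ 0.7071, the equation fails at this point, so it cannot hold for all real values of x and y for which both sides are defined.
The correct expansion is sin(x+y) = sin(x)cos(y) + cos(x)sin(y); sine is not additive.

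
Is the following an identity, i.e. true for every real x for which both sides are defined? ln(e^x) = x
Yes, this is an identity.

Claim: ln(e^x) = x.
Reasoning: ln is the inverse of the exponential: ln(e^x) asks for the exponent p with e^p = e^x, and since e^p is one-to-one that exponent is p = x.
So the two sides agree for every real x for which both sides are defined.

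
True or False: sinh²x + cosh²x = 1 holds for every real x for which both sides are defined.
Claim: sinh²x + cosh²x = 1.
Test a specific point where both sides are defined: x = 3/2.
LHS = sinh²x + cosh²x ≈ 10.0677
RHS = 1 ≈ 1.0000
Since 10.0677 ≠ 1.0000, the equation fails at this point, so it cannot hold for every real x for which both sides are defined.
The correct hyperbolic identity is cosh²x - sinh²x = 1 (a difference); the sum sinh²x + cosh²x equals cosh(2x).

Conclusion: False.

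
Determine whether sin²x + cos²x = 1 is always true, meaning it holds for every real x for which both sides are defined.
Claim: sin²x + cos²x = 1.
Reasoning: The point (cos x, sin x) lies on the unit circle X² + Y² = 1, so cos²x + sin²x = 1 for every real x.
So the two sides agree for every real x for which both sides are defined.

Conclusion: Yes, this is an identity.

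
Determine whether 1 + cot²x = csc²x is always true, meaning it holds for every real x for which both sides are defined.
Claim: 1 + cot²x = csc²x.
Reasoning: Start from sin²x + cos²x = 1 and divide every term by sin²x (allowed wherever cot x and csc x are defined): 1 + cot²x = 1/sin²x = csc²x.
So the two sides agree for every real x for which both sides are defined.

Conclusion: Yes, this is an identity.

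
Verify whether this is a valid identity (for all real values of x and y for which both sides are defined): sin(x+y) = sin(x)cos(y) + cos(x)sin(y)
Claim: sin(x+y) = sin(x)cos(y) + cos(x)sin(y).
Reasoning: By Euler's formula e^(i(x+y)) = e^(ix)·e^(iy) = (cos x + i·sin x)(cos y + i·sin y). The imaginary part of the left side is sin(x+y); the imaginary part of the product is sin(x)cos(y) + cos(x)sin(y).
So the two sides agree for all real values of x and y for which both sides are defined.

Conclusion: Yes, this is an identity.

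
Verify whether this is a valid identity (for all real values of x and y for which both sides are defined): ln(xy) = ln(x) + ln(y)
Yes, this is an identity.

Claim: ln(xy) = ln(x) + ln(y).
Reasoning: Both sides are simultaneously defined only when x, y > 0. Write x = e^p, y = e^q (p = ln x, q = ln y). Then xy = e^p · e^q = e^(p+q), so ln(xy) = p + q = ln(x) + ln(y).
So the two sides agree for all real values of x and y for which both sides are defined.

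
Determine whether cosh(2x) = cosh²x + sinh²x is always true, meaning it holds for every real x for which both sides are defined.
Yes, this is an identity.

Claim: cosh(2x) = cosh²x + sinh²x.
Reasoning: cosh²x = (e^(2x) + 2 + e^(-2x))/4 and sinh²x = (e^(2x) - 2 + e^(-2x))/4. Adding gives (2e^(2x) + 2e^(-2x))/4 = (e^(2x) + e^(-2x))/2 = cosh(2x).
So the two sides agree for every real x for which both sides are defined.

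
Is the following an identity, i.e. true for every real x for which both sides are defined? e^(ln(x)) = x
Claim: e^(ln(x)) = x.
Reasoning: For x > 0, ln(x) is by definition the exponent p such that e^p = x. Raising e to that exponent therefore returns x: e^(ln x) = x.
So the two sides agree for every real x for which both sides are defined.

Conclusion: Yes, this is an identity.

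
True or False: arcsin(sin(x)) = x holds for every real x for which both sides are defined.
False.

Claim: arcsin(sin(x)) = x.
Test a specific point where both sides are defined: x = 3π/4.
LHS = arcsin(sin(x)) ≈ 0.7854
RHS = x ≈ 2.3562
Since 0.7854 ≠ 2.3562, the equation fails at this point, so it cannot hold for every real x for which both sides are defined.
arcsin only returns values in [-π/2, π/2], so arcsin(sin(x)) = x holds only for x in that interval, not for all real x.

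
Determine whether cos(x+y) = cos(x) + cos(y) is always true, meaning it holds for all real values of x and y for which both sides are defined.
Claim: cos(x+y) = cos(x) + cos(y).
Test a specific point where both sides are defined: x = π/2, y = 2π/3.
LHS = cos(x+y) ≈ -0.8660
RHS = cos(x) + cos(y) ≈ -0.5000
Since -0.8660 ≠ -0.5000, the equation fails at this point, so it cannot hold for all real values of x and y for which both sides are defined.
The correct expansion is cos(x+y) = cos(x)cos(y) - sin(x)sin(y); cosine is not additive.

Conclusion: No, this is NOT an identity.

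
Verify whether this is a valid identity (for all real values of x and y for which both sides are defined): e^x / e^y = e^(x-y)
Claim: e^x / e^y = e^(x-y).
Reasoning: 1/e^y = e^(-y), so e^x / e^y = e^x · e^(-y) = e^(x + (-y)) = e^(x-y) by the product rule for exponents.
So the two sides agree for all real values of x and y for which both sides are defined.

Conclusion: Yes, this is an identity.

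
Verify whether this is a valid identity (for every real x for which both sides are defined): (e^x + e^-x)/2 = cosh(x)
Yes, this is an identity.

Claim: (e^x + e^-x)/2 = cosh(x).
Reasoning: This is exactly the definition of the hyperbolic cosine: cosh(x) := (e^x + e^-x)/2.
So the two sides agree for every real x for which both sides are defined.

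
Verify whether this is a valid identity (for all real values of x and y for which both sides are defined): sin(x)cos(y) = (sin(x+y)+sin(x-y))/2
Yes, this is an identity.

Claim: sin(x)cos(y) = (sin(x+y)+sin(x-y))/2.
Reasoning: sin(x+y) = sin(x)cos(y) + cos(x)sin(y) and sin(x-y) = sin(x)cos(y) - cos(x)sin(y). Adding, sin(x+y) + sin(x-y) = 2sin(x)cos(y); divide by 2.
So the two sides agree for all real values of x and y for which both sides are defined.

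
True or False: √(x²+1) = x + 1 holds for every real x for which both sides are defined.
False.

Claim: √(x²+1) = x + 1.
Test a specific point where both sides are defined: x = 2.
LHS = √(x²+1) ≈ 2.2361
RHS = x + 1 ≈ 3.0000
Since 2.2361 ≠ 3.0000, the equation fails at this point, so it cannot hold for every real x for which both sides are defined.
(x+1)² = x² + 2x + 1 ≠ x² + 1 unless x = 0.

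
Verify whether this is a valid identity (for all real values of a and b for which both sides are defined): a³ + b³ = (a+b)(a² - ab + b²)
Yes, this is an identity.

Claim: a³ + b³ = (a+b)(a² - ab + b²).
Reasoning: Expand the right side: (a+b)(a² - ab + b²) = a³ - a²b + ab² + a²b - ab² + b³ = a³ + b³ (the middle terms cancel in pairs).
So the two sides agree for all real values of a and b for which both sides are defined.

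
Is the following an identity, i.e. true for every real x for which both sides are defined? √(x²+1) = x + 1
Claim: √(x²+1) = x + 1.
Test a specific point where both sides are defined: x = 2.
LHS = √(x²+1) ≈ 2.2361
RHS = x + 1 ≈ 3.0000
Since 2.2361 ≠ 3.0000, the equation fails at this point, so it cannot hold for every real x for which both sides are defined.
(x+1)² = x² + 2x + 1 ≠ x² + 1 unless x = 0.

Conclusion: No, this is NOT an identity.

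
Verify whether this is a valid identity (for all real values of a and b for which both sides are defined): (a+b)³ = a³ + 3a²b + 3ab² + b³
Claim: (a+b)³ = a³ + 3a²b + 3ab² + b³.
Reasoning: (a+b)³ = (a+b)(a+b)² = (a+b)(a² + 2ab + b²) = a³ + 2a²b + ab² + a²b + 2ab² + b³ = a³ + 3a²b + 3ab² + b³.
So the two sides agree for all real values of a and b for which both sides are defined.

Conclusion: Yes, this is an identity.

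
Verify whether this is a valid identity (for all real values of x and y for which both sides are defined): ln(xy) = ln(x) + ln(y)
Yes, this is an identity.

Claim: ln(xy) = ln(x) + ln(y).
Reasoning: Both sides are simultaneously defined only when x, y > 0. Write x = e^p, y = e^q (p = ln x, q = ln y). Then xy = e^p · e^q = e^(p+q), so ln(xy) = p + q = ln(x) + ln(y).
So the two sides agree for all real values of x and y for which both sides are defined.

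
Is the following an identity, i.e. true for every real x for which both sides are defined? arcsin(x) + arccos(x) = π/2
Claim: arcsin(x) + arccos(x) = π/2.
Reasoning: Both sides are defined for -1 ≤ x ≤ 1. Let θ = arcsin(x), so sin θ = x and θ ∈ [-π/2, π/2]. Then cos(π/2 - θ) = sin θ = x and π/2 - θ ∈ [0, π], which is exactly the range of arccos, so arccos(x) = π/2 - θ. Adding: arcsin(x) + arccos(x) = θ + (π/2 - θ) = π/2.
So the two sides agree for every real x for which both sides are defined.

Conclusion: Yes, this is an identity.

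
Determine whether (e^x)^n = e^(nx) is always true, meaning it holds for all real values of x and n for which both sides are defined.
Yes, this is an identity.

Claim: (e^x)^n = e^(nx).
Reasoning: e^x is a positive real number, and for a positive base B and real exponent n, B^n = e^(n·ln B). With B = e^x, ln B = x, so (e^x)^n = e^(n·x).
So the two sides agree for all real values of x and n for which both sides are defined.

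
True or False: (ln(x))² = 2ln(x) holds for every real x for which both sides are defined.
False.

Claim: (ln(x))² = 2ln(x).
Test a specific point where both sides are defined: x = 2.
LHS = (ln(x))² ≈ 0.4805
RHS = 2ln(x) ≈ 1.3863
Since 0.4805 ≠ 1.3863, the equation fails at this point, so it cannot hold for every real x for which both sides are defined.
2ln(x) equals ln(x²), which is not the same as (ln x)².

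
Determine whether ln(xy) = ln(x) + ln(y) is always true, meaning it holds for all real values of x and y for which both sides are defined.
Yes, this is an identity.

Claim: ln(xy) = ln(x) + ln(y).
Reasoning: Both sides are simultaneously defined only when x, y > 0. Write x = e^p, y = e^q (p = ln x, q = ln y). Then xy = e^p · e^q = e^(p+q), so ln(xy) = p + q = ln(x) + ln(y).
So the two sides agree for all real values of x and y for which both sides are defined.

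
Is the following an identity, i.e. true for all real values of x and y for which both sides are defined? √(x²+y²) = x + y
No, this is NOT an identity.

Claim: √(x²+y²) = x + y.
Test a specific point where both sides are defined: x = 5, y = 4.
LHS = √(x²+y²) ≈ 6.4031
RHS = x + y ≈ 9.0000
Since 6.4031 ≠ 9.0000, the equation fails at this point, so it cannot hold for all real values of x and y for which both sides are defined.
(x+y)² = x² + 2xy + y², not x² + y², so the square root does not split this way.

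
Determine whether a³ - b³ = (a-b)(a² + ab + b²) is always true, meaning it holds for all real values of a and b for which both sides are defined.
Claim: a³ - b³ = (a-b)(a² + ab + b²).
Reasoning: Expand the right side: (a-b)(a² + ab + b²) = a³ + a²b + ab² - a²b - ab² - b³ = a³ - b³ (the middle terms cancel in pairs).
So the two sides agree for all real values of a and b for which both sides are defined.

Conclusion: Yes, this is an identity.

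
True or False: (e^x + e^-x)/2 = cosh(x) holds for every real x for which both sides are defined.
Claim: (e^x + e^-x)/2 = cosh(x).
Reasoning: This is exactly the definition of the hyperbolic cosine: cosh(x) := (e^x + e^-x)/2.
So the two sides agree for every real x for which both sides are defined.

Conclusion: True.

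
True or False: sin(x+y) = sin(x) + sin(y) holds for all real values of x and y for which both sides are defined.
False.

Claim: sin(x+y) = sin(x) + sin(y).
Test a specific point where both sides are defined: x = π/6, y = π.
LHS = sin(x+y) ≈ -0.5000
RHS = sin(x) + sin(y) ≈ 0.5000
Since -0.5000 ≠ 0.5000, the equation fails at this point, so it cannot hold for all real values of x and y for which both sides are defined.
The correct expansion is sin(x+y) = sin(x)cos(y) + cos(x)sin(y); sine is not additive.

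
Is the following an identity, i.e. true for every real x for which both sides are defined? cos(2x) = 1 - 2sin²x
Claim: cos(2x) = 1 - 2sin²x.
Reasoning: cos(2x) = cos²x - sin²x. Replace cos²x by 1 - sin²x: (1 - sin²x) - sin²x = 1 - 2sin²x.
So the two sides agree for every real x for which both sides are defined.

Conclusion: Yes, this is an identity.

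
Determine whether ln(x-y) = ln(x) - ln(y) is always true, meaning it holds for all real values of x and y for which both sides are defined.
No, this is NOT an identity.

Claim: ln(x-y) = ln(x) - ln(y).
Test a specific point where both sides are defined: x = 5, y = 3.
LHS = ln(x-y) ≈ 0.6931
RHS = ln(x) - ln(y) ≈ 0.5108
Since 0.6931 ≠ 0.5108, the equation fails at this point, so it cannot hold for all real values of x and y for which both sides are defined.
ln(x) - ln(y) = ln(x/y), not ln(x-y).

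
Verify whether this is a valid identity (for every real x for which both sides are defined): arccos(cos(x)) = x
Claim: arccos(cos(x)) = x.
Test a specific point where both sides are defined: x = -π/6.
LHS = arccos(cos(x)) ≈ 0.5236
RHS = x ≈ -0.5236
Since 0.5236 ≠ -0.5236, the equation fails at this point, so it cannot hold for every real x for which both sides are defined.
arccos only returns values in [0, π], so arccos(cos(x)) = x holds only for x in that interval, not for all real x.

Conclusion: No, this is NOT an identity.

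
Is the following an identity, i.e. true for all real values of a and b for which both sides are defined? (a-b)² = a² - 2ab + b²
Claim: (a-b)² = a² - 2ab + b².
Reasoning: Expand: (a-b)² = (a-b)(a-b) = a·a - a·b - b·a + b·b = a² - 2ab + b².
So the two sides agree for all real values of a and b for which both sides are defined.

Conclusion: Yes, this is an identity.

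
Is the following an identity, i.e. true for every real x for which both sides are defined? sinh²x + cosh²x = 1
Claim: sinh²x + cosh²x = 1.
Test a specific point where both sides are defined: x = 4.
LHS = sinh²x + cosh²x ≈ 1490.4792
RHS = 1 ≈ 1.0000
Since 1490.4792 ≠ 1.0000, the equation fails at this point, so it cannot hold for every real x for which both sides are defined.
The correct hyperbolic identity is cosh²x - sinh²x = 1 (a difference); the sum sinh²x + cosh²x equals cosh(2x).

Conclusion: No, this is NOT an identity.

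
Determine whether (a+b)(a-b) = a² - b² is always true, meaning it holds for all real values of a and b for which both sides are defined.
Claim: (a+b)(a-b) = a² - b².
Reasoning: Expand: (a+b)(a-b) = a² - ab + ba - b² = a² - b² (the cross terms cancel).
So the two sides agree for all real values of a and b for which both sides are defined.

Conclusion: Yes, this is an identity.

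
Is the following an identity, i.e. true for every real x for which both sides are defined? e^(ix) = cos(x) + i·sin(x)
Claim: e^(ix) = cos(x) + i·sin(x).
Reasoning: Euler's formula. Expand e^(ix) = Σ (ix)^k / k!. Since i² = -1, the even-k terms are Σ (-1)^m x^(2m)/(2m)! = cos(x) and the odd-k terms are i · Σ (-1)^m x^(2m+1)/(2m+1)! = i·sin(x).
So the two sides agree for every real x for which both sides are defined.

Conclusion: Yes, this is an identity.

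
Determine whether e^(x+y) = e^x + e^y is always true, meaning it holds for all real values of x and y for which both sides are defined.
Claim: e^(x+y) = e^x + e^y.
Test a specific point where both sides are defined: x = 2, y = 3.
LHS = e^(x+y) ≈ 148.4132
RHS = e^x + e^y ≈ 27.4746
Since 148.4132 ≠ 27.4746, the equation fails at this point, so it cannot hold for all real values of x and y for which both sides are defined.
The correct rule is e^(x+y) = e^x · e^y (a product, not a sum).

Conclusion: No, this is NOT an identity.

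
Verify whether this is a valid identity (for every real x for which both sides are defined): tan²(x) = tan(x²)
No, this is NOT an identity.

Claim: tan²(x) = tan(x²).
Test a specific point where both sides are defined: x = 2π/3.
LHS = tan²(x) ≈ 3.0000
RHS = tan(x²) ≈ 2.9590
Since 3.0000 ≠ 2.9590, the equation fails at this point, so it cannot hold for every real x for which both sides are defined.
tan²(x) means (tan x)², squaring the output; tan(x²) squares the input. These are different functions.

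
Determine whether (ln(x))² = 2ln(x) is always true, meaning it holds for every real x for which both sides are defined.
No, this is NOT an identity.

Claim: (ln(x))² = 2ln(x).
Test a specific point where both sides are defined: x = 4.
LHS = (ln(x))² ≈ 1.9218
RHS = 2ln(x) ≈ 2.7726
Since 1.9218 ≠ 2.7726, the equation fails at this point, so it cannot hold for every real x for which both sides are defined.
2ln(x) equals ln(x²), which is not the same as (ln x)².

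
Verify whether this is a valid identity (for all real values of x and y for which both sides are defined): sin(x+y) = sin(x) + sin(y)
No, this is NOT an identity.

Claim: sin(x+y) = sin(x) + sin(y).
Test a specific point where both sides are defined: x = π/4, y = 2π/3.
LHS = sin(x+y) ≈ 0.2588
RHS = sin(x) + sin(y) ≈ 1.5731
Since 0.2588 ≠ 1.5731, the equation fails at this point, so it cannot hold for all real values of x and y for which both sides are defined.
The correct expansion is sin(x+y) = sin(x)cos(y) + cos(x)sin(y); sine is not additive.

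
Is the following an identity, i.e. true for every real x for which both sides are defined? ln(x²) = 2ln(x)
Yes, this is an identity.

Claim: ln(x²) = 2ln(x).
Reasoning: The right side requires x > 0. For x > 0, x² = (e^(ln x))² = e^(2ln x), so ln(x²) = 2ln(x). (For x < 0 the right side is undefined, so those values are outside the claim.)
So the two sides agree for every real x for which both sides are defined.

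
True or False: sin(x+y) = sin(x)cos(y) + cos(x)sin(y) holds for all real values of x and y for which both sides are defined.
True.

Claim: sin(x+y) = sin(x)cos(y) + cos(x)sin(y).
Reasoning: By Euler's formula e^(i(x+y)) = e^(ix)·e^(iy) = (cos x + i·sin x)(cos y + i·sin y). The imaginary part of the left side is sin(x+y); the imaginary part of the product is sin(x)cos(y) + cos(x)sin(y).
So the two sides agree for all real values of x and y for which both sides are defined.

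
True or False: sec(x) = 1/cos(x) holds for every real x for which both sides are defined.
Claim: sec(x) = 1/cos(x).
Reasoning: sec(x) is by definition the reciprocal of cos(x), wherever cos(x) ≠ 0.
So the two sides agree for every real x for which both sides are defined.

Conclusion: True.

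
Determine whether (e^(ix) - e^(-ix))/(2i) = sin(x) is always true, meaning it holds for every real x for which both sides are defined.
Claim: (e^(ix) - e^(-ix))/(2i) = sin(x).
Reasoning: By Euler's formula e^(ix) = cos(x) + i·sin(x) and e^(-ix) = cos(x) - i·sin(x). Subtracting cancels the cosine terms: e^(ix) - e^(-ix) = 2i·sin(x); divide by 2i.
So the two sides agree for every real x for which both sides are defined.

Conclusion: Yes, this is an identity.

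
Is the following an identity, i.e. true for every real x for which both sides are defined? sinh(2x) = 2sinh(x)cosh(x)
Yes, this is an identity.

Claim: sinh(2x) = 2sinh(x)cosh(x).
Reasoning: 2sinh(x)cosh(x) = 2 · (e^x - e^-x)/2 · (e^x + e^-x)/2 = (e^(2x) - e^(-2x))/2 = sinh(2x).
So the two sides agree for every real x for which both sides are defined.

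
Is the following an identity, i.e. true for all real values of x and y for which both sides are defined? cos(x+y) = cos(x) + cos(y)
Claim: cos(x+y) = cos(x) + cos(y).
Test a specific point where both sides are defined: x = -π/4, y = -π/2.
LHS = cos(x+y) ≈ -0.7071
RHS = cos(x) + cos(y) ≈ 0.7071
Since -0.7071 ≠ 0.7071, the equation fails at this point, so it cannot hold for all real values of x and y for which both sides are defined.
The correct expansion is cos(x+y) = cos(x)cos(y) - sin(x)sin(y); cosine is not additive.

Conclusion: No, this is NOT an identity.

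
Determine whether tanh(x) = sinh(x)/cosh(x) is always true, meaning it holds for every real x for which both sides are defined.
Claim: tanh(x) = sinh(x)/cosh(x).
Reasoning: tanh(x) is defined as sinh(x)/cosh(x) = (e^x - e^-x)/(e^x + e^-x); cosh(x) ≥ 1 is never zero, so this holds for every real x.
So the two sides agree for every real x for which both sides are defined.

Conclusion: Yes, this is an identity.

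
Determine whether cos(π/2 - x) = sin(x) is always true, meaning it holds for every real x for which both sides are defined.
Claim: cos(π/2 - x) = sin(x).
Reasoning: Use cos(u - v) = cos(u)cos(v) + sin(u)sin(v) with u = π/2, v = x: cos(π/2)cos(x) + sin(π/2)sin(x) = 0·cos(x) + 1·sin(x) = sin(x).
So the two sides agree for every real x for which both sides are defined.

Conclusion: Yes, this is an identity.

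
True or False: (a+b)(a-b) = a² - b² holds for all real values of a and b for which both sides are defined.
True.

Claim: (a+b)(a-b) = a² - b².
Reasoning: Expand: (a+b)(a-b) = a² - ab + ba - b² = a² - b² (the cross terms cancel).
So the two sides agree for all real values of a and b for which both sides are defined.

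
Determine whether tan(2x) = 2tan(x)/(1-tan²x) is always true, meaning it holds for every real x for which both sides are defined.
Claim: tan(2x) = 2tan(x)/(1-tan²x).
Reasoning: tan(2x) = sin(2x)/cos(2x) = 2sin(x)cos(x) / (cos²x - sin²x). Divide numerator and denominator by cos²x: 2tan(x) / (1 - tan²x).
So the two sides agree for every real x for which both sides are defined.

Conclusion: Yes, this is an identity.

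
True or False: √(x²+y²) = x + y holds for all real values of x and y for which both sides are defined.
False.

Claim: √(x²+y²) = x + y.
Test a specific point where both sides are defined: x = 3/2, y = 5.
LHS = √(x²+y²) ≈ 5.2202
RHS = x + y ≈ 6.5000
Since 5.2202 ≠ 6.5000, the equation fails at this point, so it cannot hold for all real values of x and y for which both sides are defined.
(x+y)² = x² + 2xy + y², not x² + y², so the square root does not split this way.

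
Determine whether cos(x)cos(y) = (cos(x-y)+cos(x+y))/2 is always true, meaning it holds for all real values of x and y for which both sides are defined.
Yes, this is an identity.

Claim: cos(x)cos(y) = (cos(x-y)+cos(x+y))/2.
Reasoning: cos(x-y) = cos(x)cos(y) + sin(x)sin(y) and cos(x+y) = cos(x)cos(y) - sin(x)sin(y). Adding, cos(x-y) + cos(x+y) = 2cos(x)cos(y); divide by 2.
So the two sides agree for all real values of x and y for which both sides are defined.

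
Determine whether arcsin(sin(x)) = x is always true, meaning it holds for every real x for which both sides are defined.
No, this is NOT an identity.

Claim: arcsin(sin(x)) = x.
Test a specific point where both sides are defined: x = 3π/4.
LHS = arcsin(sin(x)) ≈ 0.7854
RHS = x ≈ 2.3562
Since 0.7854 ≠ 2.3562, the equation fails at this point, so it cannot hold for every real x for which both sides are defined.
arcsin only returns values in [-π/2, π/2], so arcsin(sin(x)) = x holds only for x in that interval, not for all real x.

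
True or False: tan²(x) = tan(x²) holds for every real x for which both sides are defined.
Claim: tan²(x) = tan(x²).
Test a specific point where both sides are defined: x = -π/3.
LHS = tan²(x) ≈ 3.0000
RHS = tan(x²) ≈ 1.9485
Since 3.0000 ≠ 1.9485, the equation fails at this point, so it cannot hold for every real x for which both sides are defined.
tan²(x) means (tan x)², squaring the output; tan(x²) squares the input. These are different functions.

Conclusion: False.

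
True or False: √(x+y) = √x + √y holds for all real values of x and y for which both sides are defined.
False.

Claim: √(x+y) = √x + √y.
Test a specific point where both sides are defined: x = 3/2, y = 1/2.
LHS = √(x+y) ≈ 1.4142
RHS = √x + √y ≈ 1.9319
Since 1.4142 ≠ 1.9319, the equation fails at this point, so it cannot hold for all real values of x and y for which both sides are defined.
Squaring the right side gives x + 2√(xy) + y, not x + y.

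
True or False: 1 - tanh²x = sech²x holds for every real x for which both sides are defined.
Claim: 1 - tanh²x = sech²x.
Reasoning: Divide cosh²x - sinh²x = 1 through by cosh²x (never zero): 1 - tanh²x = 1/cosh²x = sech²x.
So the two sides agree for every real x for which both sides are defined.

Conclusion: True.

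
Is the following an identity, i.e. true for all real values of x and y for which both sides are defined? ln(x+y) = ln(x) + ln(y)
Claim: ln(x+y) = ln(x) + ln(y).
Test a specific point where both sides are defined: x = 1/2, y = 1.
LHS = ln(x+y) ≈ 0.4055
RHS = ln(x) + ln(y) ≈ -0.6931
Since 0.4055 ≠ -0.6931, the equation fails at this point, so it cannot hold for all real values of x and y for which both sides are defined.
ln(x) + ln(y) = ln(xy), not ln(x+y).

Conclusion: No, this is NOT an identity.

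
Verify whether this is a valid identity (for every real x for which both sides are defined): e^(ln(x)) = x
Yes, this is an identity.

Claim: e^(ln(x)) = x.
Reasoning: For x > 0, ln(x) is by definition the exponent p such that e^p = x. Raising e to that exponent therefore returns x: e^(ln x) = x.
So the two sides agree for every real x for which both sides are defined.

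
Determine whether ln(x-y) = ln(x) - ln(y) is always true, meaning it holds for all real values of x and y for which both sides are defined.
Claim: ln(x-y) = ln(x) - ln(y).
Test a specific point where both sides are defined: x = 5, y = 1.
LHS = ln(x-y) ≈ 1.3863
RHS = ln(x) - ln(y) ≈ 1.6094
Since 1.3863 ≠ 1.6094, the equation fails at this point, so it cannot hold for all real values of x and y for which both sides are defined.
ln(x) - ln(y) = ln(x/y), not ln(x-y).

Conclusion: No, this is NOT an identity.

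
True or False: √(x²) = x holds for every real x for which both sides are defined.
Claim: √(x²) = x.
Test a specific point where both sides are defined: x = -2.
LHS = √(x²) ≈ 2.0000
RHS = x ≈ -2.0000
Since 2.0000 ≠ -2.0000, the equation fails at this point, so it cannot hold for every real x for which both sides are defined.
√(x²) = |x|, which differs from x whenever x < 0 (both sides are defined for every real x).

Conclusion: False.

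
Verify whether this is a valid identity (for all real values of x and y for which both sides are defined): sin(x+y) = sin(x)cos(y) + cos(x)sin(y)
Claim: sin(x+y) = sin(x)cos(y) + cos(x)sin(y).
Reasoning: By Euler's formula e^(i(x+y)) = e^(ix)·e^(iy) = (cos x + i·sin x)(cos y + i·sin y). The imaginary part of the left side is sin(x+y); the imaginary part of the product is sin(x)cos(y) + cos(x)sin(y).
So the two sides agree for all real values of x and y for which both sides are defined.

Conclusion: Yes, this is an identity.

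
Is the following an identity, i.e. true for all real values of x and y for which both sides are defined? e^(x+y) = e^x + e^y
No, this is NOT an identity.

Claim: e^(x+y) = e^x + e^y.
Test a specific point where both sides are defined: x = 1/2, y = -2.
LHS = e^(x+y) ≈ 0.2231
RHS = e^x + e^y ≈ 1.7841
Since 0.2231 ≠ 1.7841, the equation fails at this point, so it cannot hold for all real values of x and y for which both sides are defined.
The correct rule is e^(x+y) = e^x · e^y (a product, not a sum).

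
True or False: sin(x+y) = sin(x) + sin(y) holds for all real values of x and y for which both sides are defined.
False.

Claim: sin(x+y) = sin(x) + sin(y).
Test a specific point where both sides are defined: x = π/2, y = 3π/4.
LHS = sin(x+y) ≈ -0.7071
RHS = sin(x) + sin(y) ≈ 1.7071
Since -0.7071 ≠ 1.7071, the equation fails at this point, so it cannot hold for all real values of x and y for which both sides are defined.
The correct expansion is sin(x+y) = sin(x)cos(y) + cos(x)sin(y); sine is not additive.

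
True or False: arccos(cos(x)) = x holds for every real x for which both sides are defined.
False.

Claim: arccos(cos(x)) = x.
Test a specific point where both sides are defined: x = -π/6.
LHS = arccos(cos(x)) ≈ 0.5236
RHS = x ≈ -0.5236
Since 0.5236 ≠ -0.5236, the equation fails at this point, so it cannot hold for every real x for which both sides are defined.
arccos only returns values in [0, π], so arccos(cos(x)) = x holds only for x in that interval, not for all real x.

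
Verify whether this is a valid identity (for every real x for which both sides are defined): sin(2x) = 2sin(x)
No, this is NOT an identity.

Claim: sin(2x) = 2sin(x).
Test a specific point where both sides are defined: x = -π/6.
LHS = sin(2x) ≈ -0.8660
RHS = 2sin(x) ≈ -1.0000
Since -0.8660 ≠ -1.0000, the equation fails at this point, so it cannot hold for every real x for which both sides are defined.
The correct double-angle formula is sin(2x) = 2sin(x)cos(x).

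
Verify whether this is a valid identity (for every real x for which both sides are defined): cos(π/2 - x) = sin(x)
Claim: cos(π/2 - x) = sin(x).
Reasoning: Use cos(u - v) = cos(u)cos(v) + sin(u)sin(v) with u = π/2, v = x: cos(π/2)cos(x) + sin(π/2)sin(x) = 0·cos(x) + 1·sin(x) = sin(x).
So the two sides agree for every real x for which both sides are defined.

Conclusion: Yes, this is an identity.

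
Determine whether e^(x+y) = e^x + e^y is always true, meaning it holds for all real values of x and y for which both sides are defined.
No, this is NOT an identity.

Claim: e^(x+y) = e^x + e^y.
Test a specific point where both sides are defined: x = 2, y = -3.
LHS = e^(x+y) ≈ 0.3679
RHS = e^x + e^y ≈ 7.4388
Since 0.3679 ≠ 7.4388, the equation fails at this point, so it cannot hold for all real values of x and y for which both sides are defined.
The correct rule is e^(x+y) = e^x · e^y (a product, not a sum).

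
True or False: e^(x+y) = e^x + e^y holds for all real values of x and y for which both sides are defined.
Claim: e^(x+y) = e^x + e^y.
Test a specific point where both sides are defined: x = 3/2, y = 5.
LHS = e^(x+y) ≈ 665.1416
RHS = e^x + e^y ≈ 152.8948
Since 665.1416 ≠ 152.8948, the equation fails at this point, so it cannot hold for all real values of x and y for which both sides are defined.
The correct rule is e^(x+y) = e^x · e^y (a product, not a sum).

Conclusion: False.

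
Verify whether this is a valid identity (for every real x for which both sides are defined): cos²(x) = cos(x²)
No, this is NOT an identity.

Claim: cos²(x) = cos(x²).
Test a specific point where both sides are defined: x = -π/2.
LHS = cos²(x) ≈ 0.0000
RHS = cos(x²) ≈ -0.7812
Since 0.0000 ≠ -0.7812, the equation fails at this point, so it cannot hold for every real x for which both sides are defined.
cos²(x) means (cos x)², squaring the output; cos(x²) squares the input. These are different functions.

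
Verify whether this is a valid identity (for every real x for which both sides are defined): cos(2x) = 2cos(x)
Claim: cos(2x) = 2cos(x).
Test a specific point where both sides are defined: x = -π/2.
LHS = cos(2x) ≈ -1.0000
RHS = 2cos(x) ≈ 0.0000
Since -1.0000 ≠ 0.0000, the equation fails at this point, so it cannot hold for every real x for which both sides are defined.
The correct double-angle formula is cos(2x) = cos²x - sin²x.

Conclusion: No, this is NOT an identity.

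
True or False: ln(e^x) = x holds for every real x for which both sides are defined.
True.

Claim: ln(e^x) = x.
Reasoning: ln is the inverse of the exponential: ln(e^x) asks for the exponent p with e^p = e^x, and since e^p is one-to-one that exponent is p = x.
So the two sides agree for every real x for which both sides are defined.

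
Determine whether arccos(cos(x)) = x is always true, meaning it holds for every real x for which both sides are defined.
Claim: arccos(cos(x)) = x.
Test a specific point where both sides are defined: x = -π/4.
LHS = arccos(cos(x)) ≈ 0.7854
RHS = x ≈ -0.7854
Since 0.7854 ≠ -0.7854, the equation fails at this point, so it cannot hold for every real x for which both sides are defined.
arccos only returns values in [0, π], so arccos(cos(x)) = x holds only for x in that interval, not for all real x.

Conclusion: No, this is NOT an identity.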